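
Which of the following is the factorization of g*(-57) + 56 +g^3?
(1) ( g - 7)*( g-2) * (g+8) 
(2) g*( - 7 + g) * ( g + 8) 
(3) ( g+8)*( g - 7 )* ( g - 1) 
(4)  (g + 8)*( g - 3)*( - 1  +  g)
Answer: 3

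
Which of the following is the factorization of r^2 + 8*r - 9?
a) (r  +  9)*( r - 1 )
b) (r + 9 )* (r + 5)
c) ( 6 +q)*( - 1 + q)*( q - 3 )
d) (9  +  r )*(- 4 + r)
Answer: a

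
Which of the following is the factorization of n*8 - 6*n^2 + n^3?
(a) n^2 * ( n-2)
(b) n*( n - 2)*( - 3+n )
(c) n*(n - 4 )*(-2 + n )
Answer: c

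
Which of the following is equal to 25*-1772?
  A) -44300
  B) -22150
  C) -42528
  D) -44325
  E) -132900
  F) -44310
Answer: A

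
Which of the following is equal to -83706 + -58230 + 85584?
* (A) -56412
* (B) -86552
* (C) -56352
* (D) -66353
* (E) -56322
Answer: C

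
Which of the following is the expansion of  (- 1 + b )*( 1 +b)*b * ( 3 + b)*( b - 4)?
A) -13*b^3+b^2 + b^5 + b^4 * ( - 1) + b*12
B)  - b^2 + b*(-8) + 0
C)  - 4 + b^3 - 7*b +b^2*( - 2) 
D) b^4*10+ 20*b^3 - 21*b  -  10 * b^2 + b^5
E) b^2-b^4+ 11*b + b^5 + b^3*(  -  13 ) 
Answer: A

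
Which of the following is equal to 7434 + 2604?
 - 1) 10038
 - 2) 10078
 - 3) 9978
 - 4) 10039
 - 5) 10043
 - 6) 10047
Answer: 1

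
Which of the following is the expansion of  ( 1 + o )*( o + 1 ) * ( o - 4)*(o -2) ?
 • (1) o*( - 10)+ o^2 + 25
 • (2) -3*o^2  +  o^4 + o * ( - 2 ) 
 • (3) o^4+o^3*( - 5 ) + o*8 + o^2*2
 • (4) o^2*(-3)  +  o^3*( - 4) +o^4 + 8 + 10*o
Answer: 4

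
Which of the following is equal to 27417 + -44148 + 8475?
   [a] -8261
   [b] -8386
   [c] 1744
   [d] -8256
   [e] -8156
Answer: d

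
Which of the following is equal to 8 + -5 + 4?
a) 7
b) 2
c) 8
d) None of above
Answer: a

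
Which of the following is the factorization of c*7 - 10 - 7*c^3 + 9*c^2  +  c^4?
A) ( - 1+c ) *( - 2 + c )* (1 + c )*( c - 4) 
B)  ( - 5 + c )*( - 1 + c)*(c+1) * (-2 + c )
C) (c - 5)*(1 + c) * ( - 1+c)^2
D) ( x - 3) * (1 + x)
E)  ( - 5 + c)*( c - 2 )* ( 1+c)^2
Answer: B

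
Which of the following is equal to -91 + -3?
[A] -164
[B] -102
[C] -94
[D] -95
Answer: C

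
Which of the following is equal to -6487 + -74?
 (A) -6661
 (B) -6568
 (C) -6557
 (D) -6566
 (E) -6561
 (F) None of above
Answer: E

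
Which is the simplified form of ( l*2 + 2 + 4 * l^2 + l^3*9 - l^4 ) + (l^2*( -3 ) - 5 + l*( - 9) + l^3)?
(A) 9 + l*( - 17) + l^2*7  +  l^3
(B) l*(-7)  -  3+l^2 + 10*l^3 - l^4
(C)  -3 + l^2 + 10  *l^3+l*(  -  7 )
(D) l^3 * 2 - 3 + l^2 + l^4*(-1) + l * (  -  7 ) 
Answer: B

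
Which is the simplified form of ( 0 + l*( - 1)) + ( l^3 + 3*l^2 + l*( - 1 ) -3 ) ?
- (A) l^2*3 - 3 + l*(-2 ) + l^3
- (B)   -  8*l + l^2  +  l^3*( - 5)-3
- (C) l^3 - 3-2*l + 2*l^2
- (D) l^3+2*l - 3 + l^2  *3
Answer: A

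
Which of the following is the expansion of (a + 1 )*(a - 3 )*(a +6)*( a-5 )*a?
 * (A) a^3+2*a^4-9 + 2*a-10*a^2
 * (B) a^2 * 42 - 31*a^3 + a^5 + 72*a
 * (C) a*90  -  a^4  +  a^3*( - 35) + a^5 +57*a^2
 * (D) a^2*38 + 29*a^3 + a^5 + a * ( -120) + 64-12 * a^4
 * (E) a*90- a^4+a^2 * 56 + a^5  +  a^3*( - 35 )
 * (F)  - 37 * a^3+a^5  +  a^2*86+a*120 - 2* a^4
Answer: C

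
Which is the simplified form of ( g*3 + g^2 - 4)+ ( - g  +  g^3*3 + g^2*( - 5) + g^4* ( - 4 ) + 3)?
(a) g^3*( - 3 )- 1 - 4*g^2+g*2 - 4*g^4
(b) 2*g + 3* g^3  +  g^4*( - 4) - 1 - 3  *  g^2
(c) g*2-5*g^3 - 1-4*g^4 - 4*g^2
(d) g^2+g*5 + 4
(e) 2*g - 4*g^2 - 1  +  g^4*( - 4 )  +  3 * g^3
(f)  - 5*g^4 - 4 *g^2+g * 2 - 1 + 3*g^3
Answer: e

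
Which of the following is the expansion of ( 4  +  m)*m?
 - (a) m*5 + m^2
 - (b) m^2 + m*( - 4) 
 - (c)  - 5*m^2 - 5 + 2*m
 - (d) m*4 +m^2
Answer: d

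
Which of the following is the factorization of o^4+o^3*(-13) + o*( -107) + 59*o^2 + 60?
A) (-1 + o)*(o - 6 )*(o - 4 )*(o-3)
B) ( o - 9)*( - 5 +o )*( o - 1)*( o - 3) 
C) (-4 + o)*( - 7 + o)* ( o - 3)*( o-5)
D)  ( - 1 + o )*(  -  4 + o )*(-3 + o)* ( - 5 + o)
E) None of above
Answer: D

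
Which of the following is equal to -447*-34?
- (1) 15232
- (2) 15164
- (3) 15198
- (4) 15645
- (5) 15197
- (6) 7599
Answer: 3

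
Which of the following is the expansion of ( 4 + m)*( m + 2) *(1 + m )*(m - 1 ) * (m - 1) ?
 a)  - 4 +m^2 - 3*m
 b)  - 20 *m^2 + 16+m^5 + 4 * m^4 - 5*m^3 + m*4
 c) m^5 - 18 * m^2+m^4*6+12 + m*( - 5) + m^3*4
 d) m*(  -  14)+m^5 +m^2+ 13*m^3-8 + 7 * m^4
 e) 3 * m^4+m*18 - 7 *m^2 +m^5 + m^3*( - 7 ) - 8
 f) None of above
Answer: f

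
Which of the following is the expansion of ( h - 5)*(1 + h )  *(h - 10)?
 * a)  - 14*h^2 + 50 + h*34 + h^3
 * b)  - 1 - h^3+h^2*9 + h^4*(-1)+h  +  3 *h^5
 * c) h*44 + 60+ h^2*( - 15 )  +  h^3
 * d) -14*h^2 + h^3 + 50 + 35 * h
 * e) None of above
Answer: d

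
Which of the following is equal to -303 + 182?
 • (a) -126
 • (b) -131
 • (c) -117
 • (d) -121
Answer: d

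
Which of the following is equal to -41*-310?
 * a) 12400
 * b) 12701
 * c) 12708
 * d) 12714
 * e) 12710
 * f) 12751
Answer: e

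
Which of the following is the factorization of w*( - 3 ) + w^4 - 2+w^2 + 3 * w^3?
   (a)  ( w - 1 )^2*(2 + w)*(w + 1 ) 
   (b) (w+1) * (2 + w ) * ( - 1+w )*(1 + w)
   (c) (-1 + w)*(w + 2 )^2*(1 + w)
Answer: b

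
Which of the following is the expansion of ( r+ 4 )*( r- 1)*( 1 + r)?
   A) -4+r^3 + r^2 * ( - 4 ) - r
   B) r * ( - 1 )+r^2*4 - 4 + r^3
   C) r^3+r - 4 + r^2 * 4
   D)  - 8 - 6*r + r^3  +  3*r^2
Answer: B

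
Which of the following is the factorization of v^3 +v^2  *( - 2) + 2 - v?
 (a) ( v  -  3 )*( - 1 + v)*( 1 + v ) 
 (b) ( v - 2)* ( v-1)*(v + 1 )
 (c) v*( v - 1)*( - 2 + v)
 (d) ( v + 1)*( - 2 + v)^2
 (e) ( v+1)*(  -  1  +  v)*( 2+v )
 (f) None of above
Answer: b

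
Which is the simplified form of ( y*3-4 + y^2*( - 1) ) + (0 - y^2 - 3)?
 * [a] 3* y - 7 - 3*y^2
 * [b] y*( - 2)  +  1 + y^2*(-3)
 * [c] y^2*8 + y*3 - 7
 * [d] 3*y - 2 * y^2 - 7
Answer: d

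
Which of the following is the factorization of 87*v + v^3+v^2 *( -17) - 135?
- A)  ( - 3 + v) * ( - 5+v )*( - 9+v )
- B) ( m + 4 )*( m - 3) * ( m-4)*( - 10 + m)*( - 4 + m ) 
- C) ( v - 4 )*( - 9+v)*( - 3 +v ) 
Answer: A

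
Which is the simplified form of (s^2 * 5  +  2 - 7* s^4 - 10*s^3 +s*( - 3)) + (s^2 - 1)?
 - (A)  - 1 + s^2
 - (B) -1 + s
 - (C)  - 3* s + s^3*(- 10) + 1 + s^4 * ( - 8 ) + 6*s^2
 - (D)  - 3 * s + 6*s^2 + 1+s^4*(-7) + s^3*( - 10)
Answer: D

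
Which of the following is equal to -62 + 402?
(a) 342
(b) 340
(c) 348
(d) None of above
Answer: b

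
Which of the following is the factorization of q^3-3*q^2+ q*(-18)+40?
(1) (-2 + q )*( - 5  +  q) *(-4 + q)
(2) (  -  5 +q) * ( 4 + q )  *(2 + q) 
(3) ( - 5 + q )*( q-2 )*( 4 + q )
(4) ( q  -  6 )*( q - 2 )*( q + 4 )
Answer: 3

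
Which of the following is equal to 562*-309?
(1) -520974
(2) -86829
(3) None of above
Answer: 3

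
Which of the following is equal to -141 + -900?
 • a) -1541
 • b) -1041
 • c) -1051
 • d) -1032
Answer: b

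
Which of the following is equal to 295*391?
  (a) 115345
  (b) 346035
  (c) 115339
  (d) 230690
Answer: a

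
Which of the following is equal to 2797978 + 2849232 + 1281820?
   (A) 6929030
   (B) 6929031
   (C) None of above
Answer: A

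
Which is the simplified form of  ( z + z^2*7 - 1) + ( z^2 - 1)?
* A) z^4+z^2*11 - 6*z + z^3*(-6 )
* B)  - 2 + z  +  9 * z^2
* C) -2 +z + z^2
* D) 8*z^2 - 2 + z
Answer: D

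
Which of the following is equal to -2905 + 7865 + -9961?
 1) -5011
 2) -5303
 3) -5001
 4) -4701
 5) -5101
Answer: 3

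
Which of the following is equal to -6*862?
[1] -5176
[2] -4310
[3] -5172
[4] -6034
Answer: 3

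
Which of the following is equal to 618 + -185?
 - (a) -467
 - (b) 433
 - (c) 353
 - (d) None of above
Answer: b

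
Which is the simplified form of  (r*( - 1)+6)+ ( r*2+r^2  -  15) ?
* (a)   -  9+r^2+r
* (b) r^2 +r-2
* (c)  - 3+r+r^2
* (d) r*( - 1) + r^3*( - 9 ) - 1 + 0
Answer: a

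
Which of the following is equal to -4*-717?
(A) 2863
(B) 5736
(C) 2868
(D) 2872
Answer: C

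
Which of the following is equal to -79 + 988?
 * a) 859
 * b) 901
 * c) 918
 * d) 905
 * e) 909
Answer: e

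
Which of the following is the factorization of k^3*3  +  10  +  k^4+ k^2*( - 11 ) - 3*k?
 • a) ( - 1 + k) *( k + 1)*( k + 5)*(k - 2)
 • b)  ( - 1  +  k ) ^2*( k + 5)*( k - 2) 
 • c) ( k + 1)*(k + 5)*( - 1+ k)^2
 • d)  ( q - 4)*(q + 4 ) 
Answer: a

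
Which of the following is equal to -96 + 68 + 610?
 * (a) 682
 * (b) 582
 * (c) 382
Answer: b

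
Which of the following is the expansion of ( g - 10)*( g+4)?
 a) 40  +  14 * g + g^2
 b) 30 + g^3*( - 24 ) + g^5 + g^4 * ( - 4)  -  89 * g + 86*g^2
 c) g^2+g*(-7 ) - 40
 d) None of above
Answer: d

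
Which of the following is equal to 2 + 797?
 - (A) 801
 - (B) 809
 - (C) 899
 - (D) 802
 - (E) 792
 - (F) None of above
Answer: F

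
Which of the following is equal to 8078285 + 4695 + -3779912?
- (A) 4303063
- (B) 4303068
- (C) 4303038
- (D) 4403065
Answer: B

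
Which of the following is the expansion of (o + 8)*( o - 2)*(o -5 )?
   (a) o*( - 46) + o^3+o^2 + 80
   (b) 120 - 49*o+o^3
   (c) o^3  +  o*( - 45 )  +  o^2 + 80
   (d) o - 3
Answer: a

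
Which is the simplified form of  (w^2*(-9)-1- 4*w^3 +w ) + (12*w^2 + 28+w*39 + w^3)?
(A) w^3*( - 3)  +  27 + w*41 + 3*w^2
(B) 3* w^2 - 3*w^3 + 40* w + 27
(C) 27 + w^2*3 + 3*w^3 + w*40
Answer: B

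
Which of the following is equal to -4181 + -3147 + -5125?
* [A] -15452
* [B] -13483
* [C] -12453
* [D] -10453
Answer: C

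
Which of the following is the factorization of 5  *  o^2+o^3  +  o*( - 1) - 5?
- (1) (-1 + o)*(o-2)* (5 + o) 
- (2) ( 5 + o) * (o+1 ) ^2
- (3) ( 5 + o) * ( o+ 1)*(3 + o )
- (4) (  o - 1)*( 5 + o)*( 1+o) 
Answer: 4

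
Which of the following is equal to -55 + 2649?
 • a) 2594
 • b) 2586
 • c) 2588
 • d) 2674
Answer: a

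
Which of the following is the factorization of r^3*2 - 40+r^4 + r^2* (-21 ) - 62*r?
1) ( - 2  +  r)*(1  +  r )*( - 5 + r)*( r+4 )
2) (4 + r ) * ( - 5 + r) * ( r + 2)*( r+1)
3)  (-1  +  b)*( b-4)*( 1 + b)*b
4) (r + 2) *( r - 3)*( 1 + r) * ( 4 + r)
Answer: 2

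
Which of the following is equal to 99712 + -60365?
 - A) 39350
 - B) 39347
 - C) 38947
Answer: B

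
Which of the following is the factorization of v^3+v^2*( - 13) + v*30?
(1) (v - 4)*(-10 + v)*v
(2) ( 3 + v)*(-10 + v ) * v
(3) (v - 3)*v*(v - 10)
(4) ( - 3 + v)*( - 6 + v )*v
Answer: 3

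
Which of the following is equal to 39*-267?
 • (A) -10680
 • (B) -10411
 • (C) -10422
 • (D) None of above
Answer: D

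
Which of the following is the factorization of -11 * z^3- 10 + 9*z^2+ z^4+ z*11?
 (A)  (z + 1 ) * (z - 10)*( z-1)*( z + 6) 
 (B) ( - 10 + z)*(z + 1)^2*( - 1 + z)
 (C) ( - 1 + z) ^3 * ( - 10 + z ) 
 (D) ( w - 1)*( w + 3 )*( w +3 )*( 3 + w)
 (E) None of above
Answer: E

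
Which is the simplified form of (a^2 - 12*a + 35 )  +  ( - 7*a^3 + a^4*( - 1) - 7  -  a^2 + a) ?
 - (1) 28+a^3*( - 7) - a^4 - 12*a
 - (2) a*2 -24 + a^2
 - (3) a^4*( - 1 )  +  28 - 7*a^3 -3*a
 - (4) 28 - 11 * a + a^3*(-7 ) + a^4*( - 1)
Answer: 4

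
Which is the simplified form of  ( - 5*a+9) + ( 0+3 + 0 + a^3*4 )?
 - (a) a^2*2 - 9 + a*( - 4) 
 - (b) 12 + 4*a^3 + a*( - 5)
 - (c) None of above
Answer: b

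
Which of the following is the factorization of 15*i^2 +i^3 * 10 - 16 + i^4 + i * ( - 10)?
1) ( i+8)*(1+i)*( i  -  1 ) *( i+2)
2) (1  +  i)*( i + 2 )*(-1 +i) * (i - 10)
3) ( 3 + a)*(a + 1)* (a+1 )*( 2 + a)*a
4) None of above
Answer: 1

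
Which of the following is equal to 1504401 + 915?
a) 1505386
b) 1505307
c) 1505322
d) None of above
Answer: d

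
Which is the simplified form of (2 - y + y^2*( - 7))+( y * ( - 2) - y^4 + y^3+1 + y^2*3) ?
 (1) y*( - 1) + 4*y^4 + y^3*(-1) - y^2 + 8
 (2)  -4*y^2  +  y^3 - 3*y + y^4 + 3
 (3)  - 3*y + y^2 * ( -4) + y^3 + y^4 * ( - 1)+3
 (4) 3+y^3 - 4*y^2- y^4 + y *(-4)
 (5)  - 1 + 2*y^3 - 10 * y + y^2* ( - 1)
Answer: 3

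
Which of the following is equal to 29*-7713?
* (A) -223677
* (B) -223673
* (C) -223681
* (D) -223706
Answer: A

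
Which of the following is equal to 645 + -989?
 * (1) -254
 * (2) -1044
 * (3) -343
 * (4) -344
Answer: 4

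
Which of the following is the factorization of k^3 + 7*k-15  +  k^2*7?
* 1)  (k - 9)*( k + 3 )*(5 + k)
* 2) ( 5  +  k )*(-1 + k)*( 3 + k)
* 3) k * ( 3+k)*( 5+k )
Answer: 2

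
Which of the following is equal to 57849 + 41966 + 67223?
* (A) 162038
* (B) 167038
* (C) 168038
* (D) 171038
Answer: B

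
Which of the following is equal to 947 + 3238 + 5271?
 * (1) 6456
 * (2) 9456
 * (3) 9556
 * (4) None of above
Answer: 2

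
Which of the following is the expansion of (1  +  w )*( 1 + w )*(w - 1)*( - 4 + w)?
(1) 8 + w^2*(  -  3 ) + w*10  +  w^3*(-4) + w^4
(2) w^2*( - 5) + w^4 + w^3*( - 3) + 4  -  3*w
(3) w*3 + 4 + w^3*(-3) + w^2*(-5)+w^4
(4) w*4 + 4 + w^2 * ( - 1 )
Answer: 3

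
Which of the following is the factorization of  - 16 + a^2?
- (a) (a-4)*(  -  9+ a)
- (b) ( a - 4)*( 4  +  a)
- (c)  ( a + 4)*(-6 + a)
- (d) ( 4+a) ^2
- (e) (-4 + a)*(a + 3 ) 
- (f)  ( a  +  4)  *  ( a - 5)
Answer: b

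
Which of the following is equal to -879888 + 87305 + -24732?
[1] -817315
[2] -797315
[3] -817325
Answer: 1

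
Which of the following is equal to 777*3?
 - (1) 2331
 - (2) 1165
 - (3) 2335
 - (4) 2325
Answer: 1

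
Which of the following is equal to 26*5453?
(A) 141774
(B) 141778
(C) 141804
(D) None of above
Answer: B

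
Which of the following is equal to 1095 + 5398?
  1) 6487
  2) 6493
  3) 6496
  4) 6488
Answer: 2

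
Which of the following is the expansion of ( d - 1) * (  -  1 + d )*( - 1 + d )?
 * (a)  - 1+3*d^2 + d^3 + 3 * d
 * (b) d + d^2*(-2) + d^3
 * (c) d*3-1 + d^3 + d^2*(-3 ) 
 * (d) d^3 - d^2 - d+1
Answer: c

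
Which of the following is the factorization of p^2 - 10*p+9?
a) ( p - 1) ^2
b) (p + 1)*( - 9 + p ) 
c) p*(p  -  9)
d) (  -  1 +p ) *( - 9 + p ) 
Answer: d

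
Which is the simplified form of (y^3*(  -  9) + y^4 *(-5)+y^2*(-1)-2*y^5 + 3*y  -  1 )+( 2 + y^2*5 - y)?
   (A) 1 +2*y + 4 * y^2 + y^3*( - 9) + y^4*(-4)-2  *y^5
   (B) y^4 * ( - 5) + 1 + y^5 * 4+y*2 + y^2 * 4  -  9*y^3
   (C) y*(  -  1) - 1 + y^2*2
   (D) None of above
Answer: D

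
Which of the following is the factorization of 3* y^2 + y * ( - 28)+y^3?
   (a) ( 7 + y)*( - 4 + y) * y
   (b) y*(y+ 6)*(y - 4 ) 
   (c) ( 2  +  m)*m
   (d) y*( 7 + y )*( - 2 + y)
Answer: a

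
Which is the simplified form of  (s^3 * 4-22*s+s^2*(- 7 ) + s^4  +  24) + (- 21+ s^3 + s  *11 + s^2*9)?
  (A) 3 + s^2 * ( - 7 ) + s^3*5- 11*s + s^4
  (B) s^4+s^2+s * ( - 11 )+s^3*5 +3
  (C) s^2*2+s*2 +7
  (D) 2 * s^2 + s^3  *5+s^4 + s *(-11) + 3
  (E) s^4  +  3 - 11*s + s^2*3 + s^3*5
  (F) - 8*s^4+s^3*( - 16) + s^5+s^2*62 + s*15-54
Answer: D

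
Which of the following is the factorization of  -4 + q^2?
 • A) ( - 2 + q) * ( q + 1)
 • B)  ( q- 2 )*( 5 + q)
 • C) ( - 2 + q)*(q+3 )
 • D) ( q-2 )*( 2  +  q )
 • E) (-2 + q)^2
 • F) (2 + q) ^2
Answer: D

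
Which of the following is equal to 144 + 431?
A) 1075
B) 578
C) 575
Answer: C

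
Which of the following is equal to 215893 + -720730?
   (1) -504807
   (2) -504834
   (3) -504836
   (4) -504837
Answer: 4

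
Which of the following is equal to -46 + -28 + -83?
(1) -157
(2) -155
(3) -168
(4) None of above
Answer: 1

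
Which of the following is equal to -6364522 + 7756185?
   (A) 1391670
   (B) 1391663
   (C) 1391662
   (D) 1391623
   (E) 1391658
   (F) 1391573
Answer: B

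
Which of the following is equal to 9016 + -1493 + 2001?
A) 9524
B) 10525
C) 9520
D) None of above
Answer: A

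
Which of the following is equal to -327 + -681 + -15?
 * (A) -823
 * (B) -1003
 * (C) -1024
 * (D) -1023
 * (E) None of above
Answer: D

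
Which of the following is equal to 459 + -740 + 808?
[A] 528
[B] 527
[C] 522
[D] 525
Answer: B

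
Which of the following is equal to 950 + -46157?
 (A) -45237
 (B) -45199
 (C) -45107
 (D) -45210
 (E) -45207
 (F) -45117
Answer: E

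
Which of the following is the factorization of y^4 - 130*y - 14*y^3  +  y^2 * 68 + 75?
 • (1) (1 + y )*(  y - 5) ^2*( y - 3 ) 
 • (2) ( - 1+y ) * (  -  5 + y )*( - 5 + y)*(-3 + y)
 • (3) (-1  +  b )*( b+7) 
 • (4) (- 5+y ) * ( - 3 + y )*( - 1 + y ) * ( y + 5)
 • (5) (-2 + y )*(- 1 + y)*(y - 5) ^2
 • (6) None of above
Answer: 2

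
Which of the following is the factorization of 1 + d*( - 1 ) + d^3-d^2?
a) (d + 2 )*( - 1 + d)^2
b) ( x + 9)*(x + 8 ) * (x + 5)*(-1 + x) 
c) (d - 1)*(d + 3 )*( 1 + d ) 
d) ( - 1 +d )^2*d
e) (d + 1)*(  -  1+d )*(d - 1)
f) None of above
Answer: e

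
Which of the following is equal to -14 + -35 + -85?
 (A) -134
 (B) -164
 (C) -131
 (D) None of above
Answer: A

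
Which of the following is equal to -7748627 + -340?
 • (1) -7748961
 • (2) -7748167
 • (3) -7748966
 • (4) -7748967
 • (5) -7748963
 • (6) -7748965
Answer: 4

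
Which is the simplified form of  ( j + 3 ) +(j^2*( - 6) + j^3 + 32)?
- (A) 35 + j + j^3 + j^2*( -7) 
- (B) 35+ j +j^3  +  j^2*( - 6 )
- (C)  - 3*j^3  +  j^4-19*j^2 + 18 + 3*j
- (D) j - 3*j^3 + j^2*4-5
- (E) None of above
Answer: B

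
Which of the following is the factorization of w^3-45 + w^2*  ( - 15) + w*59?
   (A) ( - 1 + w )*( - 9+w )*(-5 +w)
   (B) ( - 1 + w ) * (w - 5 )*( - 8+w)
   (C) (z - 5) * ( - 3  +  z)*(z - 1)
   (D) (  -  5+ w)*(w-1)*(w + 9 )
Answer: A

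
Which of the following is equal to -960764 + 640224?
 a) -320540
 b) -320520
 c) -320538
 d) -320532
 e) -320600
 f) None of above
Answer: a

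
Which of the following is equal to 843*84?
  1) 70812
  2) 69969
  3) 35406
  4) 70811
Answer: 1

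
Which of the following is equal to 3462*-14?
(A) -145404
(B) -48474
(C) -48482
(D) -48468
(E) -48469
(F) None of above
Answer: D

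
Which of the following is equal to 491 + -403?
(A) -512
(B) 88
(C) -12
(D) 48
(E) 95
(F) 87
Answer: B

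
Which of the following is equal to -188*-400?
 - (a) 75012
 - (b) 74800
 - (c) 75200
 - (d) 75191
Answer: c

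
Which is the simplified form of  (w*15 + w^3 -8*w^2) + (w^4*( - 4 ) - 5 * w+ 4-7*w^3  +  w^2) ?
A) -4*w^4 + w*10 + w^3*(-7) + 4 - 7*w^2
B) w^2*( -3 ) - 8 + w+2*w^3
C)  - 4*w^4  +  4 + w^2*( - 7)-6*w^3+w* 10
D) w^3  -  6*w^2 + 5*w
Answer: C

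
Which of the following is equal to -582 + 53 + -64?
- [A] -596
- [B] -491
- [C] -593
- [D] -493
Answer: C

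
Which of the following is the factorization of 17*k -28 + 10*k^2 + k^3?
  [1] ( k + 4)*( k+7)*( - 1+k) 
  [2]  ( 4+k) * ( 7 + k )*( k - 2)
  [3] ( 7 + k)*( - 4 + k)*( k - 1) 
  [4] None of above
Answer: 1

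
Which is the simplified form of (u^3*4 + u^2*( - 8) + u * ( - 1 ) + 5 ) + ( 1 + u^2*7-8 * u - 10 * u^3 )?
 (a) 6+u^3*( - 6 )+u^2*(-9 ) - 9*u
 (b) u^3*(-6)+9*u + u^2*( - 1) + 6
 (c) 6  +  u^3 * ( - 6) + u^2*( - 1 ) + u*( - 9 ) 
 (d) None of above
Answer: c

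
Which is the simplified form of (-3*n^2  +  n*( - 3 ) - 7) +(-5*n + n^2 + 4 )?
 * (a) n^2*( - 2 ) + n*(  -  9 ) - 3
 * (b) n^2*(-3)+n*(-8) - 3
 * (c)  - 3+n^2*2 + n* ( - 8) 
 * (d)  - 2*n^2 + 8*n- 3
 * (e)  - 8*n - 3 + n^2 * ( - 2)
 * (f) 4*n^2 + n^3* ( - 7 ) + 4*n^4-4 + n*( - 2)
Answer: e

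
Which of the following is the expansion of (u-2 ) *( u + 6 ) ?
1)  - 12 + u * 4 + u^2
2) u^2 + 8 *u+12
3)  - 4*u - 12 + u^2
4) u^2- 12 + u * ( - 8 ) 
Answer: 1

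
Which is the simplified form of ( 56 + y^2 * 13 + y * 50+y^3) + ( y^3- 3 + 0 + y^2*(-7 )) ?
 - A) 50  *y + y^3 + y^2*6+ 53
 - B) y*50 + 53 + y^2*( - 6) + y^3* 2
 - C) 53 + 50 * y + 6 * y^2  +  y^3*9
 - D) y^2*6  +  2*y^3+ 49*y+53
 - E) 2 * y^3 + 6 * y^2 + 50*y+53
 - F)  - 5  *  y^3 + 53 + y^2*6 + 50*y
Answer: E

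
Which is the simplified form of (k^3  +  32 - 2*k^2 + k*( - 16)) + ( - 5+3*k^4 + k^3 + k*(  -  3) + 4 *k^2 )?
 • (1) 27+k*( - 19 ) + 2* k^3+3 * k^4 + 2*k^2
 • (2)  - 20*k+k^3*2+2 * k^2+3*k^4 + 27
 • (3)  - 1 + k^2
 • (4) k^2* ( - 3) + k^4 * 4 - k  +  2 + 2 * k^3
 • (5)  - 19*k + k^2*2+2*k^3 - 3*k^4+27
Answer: 1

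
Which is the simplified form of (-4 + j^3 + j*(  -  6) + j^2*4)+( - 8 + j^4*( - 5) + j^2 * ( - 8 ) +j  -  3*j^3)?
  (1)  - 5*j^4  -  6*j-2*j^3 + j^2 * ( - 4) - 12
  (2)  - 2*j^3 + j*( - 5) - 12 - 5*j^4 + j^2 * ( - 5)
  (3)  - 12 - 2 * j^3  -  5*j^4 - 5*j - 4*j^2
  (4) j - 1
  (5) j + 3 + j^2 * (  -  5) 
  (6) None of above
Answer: 3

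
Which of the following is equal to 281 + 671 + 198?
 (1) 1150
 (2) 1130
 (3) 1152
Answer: 1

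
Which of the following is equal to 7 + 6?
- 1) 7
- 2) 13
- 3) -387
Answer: 2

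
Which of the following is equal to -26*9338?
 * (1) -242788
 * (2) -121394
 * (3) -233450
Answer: 1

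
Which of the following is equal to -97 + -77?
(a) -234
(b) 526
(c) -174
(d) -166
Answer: c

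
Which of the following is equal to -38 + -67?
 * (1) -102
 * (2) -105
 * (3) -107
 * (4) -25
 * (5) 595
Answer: 2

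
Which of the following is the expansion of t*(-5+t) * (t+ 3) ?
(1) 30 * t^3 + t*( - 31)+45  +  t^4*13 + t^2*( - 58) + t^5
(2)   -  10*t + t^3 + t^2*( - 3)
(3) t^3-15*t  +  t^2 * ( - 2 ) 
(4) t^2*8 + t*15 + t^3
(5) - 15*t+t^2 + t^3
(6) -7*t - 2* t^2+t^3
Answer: 3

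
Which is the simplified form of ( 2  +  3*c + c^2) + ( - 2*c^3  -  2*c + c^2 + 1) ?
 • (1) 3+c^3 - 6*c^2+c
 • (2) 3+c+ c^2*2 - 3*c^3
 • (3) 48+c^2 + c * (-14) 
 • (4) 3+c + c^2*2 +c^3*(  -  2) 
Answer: 4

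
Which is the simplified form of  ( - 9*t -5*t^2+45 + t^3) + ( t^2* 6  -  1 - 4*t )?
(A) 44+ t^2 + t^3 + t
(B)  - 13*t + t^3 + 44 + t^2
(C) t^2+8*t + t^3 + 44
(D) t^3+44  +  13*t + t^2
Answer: B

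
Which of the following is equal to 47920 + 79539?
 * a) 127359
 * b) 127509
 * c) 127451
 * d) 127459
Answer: d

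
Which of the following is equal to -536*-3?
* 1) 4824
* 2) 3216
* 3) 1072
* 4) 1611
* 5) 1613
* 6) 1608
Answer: 6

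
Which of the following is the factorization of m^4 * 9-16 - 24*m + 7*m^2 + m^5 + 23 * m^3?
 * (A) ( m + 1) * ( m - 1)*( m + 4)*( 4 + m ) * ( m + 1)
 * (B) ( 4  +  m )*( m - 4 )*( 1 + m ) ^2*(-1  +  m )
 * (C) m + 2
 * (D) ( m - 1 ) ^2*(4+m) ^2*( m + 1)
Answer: A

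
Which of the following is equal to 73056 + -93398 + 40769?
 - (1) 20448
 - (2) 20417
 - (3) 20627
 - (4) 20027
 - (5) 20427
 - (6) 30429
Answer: 5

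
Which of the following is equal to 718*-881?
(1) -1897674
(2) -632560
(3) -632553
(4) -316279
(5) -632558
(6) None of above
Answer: 5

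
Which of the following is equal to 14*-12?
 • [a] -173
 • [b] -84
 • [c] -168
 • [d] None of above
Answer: c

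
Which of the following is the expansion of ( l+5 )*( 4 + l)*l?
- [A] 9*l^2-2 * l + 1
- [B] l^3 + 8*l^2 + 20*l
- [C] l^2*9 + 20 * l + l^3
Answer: C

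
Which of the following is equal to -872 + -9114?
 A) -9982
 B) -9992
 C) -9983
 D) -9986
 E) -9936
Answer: D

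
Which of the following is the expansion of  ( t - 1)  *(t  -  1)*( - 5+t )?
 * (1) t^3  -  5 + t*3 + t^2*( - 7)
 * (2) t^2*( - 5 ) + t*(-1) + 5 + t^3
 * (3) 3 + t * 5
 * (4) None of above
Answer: 4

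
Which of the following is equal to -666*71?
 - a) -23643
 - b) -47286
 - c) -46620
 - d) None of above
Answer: b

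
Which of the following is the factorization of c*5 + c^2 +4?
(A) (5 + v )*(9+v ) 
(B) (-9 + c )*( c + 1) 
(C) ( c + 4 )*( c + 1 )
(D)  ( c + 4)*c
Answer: C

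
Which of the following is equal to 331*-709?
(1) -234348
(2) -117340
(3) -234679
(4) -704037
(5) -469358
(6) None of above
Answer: 3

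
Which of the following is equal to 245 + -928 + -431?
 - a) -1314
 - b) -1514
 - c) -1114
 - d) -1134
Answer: c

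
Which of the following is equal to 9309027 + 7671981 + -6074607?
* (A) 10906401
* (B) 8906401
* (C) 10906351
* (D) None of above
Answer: A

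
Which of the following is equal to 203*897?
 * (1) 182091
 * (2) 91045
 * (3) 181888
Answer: 1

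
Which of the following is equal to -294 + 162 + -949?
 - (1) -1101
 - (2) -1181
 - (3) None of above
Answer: 3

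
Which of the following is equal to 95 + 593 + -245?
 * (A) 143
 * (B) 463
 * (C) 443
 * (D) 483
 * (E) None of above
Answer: C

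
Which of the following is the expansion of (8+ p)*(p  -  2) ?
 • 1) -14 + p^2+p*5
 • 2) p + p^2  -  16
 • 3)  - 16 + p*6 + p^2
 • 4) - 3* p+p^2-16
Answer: 3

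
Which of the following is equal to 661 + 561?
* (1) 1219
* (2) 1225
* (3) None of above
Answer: 3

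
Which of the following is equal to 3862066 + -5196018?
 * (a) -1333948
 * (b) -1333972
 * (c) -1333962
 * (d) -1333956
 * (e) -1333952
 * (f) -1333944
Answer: e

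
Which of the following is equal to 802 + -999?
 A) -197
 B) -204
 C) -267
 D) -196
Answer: A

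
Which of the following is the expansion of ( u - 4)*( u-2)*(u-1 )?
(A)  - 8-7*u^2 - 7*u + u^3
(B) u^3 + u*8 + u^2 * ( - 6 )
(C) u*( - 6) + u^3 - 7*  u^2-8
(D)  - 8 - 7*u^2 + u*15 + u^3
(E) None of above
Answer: E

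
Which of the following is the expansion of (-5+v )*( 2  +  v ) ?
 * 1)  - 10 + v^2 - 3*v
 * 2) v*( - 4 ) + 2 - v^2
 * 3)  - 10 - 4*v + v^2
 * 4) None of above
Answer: 1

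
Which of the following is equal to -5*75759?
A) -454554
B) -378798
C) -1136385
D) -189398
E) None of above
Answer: E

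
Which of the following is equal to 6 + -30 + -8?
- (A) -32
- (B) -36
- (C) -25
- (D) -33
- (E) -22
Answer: A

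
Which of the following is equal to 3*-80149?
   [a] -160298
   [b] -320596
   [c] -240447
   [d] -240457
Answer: c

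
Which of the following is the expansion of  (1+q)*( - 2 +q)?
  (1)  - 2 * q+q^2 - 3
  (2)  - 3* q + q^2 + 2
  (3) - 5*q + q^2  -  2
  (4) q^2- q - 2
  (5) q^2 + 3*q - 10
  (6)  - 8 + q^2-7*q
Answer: 4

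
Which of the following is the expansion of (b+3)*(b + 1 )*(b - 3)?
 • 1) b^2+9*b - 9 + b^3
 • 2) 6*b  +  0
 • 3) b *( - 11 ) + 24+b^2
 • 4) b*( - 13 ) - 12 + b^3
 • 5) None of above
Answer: 5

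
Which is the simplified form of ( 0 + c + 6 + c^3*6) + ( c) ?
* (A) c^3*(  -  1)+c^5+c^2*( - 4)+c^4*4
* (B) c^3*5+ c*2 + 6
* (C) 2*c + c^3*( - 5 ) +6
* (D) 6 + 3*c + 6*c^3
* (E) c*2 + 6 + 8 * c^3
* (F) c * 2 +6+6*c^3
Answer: F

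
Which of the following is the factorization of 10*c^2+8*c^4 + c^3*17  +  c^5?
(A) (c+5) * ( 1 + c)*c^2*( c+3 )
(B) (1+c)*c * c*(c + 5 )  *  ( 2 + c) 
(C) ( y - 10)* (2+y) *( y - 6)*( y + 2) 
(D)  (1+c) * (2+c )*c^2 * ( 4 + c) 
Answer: B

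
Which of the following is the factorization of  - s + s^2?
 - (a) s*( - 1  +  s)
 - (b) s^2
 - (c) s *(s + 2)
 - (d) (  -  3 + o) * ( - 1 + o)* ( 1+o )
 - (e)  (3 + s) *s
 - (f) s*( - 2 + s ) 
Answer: a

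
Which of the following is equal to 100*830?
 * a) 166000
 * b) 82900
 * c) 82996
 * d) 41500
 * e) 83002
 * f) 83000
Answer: f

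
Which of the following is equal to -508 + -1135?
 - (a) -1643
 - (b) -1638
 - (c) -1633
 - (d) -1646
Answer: a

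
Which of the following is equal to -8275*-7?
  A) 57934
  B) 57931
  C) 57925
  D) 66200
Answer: C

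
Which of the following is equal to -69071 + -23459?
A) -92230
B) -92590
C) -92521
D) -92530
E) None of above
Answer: D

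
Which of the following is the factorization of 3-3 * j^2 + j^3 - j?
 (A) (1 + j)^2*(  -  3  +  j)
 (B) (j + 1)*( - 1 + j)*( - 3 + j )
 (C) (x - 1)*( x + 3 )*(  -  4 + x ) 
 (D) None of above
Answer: B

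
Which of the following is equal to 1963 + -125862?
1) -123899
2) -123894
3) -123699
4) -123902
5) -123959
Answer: 1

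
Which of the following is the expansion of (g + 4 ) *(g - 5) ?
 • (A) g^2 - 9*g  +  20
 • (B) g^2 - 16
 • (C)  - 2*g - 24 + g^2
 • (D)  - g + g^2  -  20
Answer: D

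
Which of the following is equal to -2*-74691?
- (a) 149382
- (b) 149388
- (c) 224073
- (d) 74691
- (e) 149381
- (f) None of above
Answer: a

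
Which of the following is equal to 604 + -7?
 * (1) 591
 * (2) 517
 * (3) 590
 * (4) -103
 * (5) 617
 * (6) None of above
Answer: 6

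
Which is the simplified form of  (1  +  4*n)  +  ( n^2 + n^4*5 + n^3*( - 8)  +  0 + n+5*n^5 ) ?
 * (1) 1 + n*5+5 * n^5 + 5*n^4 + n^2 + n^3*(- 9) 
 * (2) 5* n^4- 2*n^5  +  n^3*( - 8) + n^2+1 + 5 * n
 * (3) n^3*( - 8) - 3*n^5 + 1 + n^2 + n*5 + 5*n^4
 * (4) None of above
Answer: 4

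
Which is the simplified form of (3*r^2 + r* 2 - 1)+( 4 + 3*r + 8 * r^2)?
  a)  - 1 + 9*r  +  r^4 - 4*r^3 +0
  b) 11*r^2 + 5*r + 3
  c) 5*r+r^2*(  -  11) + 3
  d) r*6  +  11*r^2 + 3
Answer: b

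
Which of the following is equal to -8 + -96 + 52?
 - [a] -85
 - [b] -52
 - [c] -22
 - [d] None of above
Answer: b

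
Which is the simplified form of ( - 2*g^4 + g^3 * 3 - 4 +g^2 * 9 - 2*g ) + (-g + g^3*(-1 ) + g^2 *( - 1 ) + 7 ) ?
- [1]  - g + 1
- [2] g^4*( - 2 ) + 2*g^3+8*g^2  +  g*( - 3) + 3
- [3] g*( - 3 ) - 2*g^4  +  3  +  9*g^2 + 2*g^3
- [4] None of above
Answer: 2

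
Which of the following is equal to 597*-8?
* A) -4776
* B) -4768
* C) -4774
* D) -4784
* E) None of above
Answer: A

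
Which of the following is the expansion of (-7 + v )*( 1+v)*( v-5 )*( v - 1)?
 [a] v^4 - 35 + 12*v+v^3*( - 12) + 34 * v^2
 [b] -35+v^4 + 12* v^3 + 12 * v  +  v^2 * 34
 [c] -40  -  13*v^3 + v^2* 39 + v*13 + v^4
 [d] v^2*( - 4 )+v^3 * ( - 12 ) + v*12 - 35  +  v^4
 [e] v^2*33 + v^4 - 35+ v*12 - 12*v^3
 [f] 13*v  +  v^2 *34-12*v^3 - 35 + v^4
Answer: a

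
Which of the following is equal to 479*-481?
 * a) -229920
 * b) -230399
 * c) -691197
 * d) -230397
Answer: b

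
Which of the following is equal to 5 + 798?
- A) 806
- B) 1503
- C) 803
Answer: C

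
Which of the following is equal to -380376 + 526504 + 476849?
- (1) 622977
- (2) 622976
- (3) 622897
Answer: 1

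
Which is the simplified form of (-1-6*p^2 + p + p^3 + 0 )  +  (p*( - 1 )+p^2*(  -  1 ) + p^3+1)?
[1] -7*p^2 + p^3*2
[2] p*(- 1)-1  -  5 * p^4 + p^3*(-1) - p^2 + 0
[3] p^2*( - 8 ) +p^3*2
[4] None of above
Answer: 1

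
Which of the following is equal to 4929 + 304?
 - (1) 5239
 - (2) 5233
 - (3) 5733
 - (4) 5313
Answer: 2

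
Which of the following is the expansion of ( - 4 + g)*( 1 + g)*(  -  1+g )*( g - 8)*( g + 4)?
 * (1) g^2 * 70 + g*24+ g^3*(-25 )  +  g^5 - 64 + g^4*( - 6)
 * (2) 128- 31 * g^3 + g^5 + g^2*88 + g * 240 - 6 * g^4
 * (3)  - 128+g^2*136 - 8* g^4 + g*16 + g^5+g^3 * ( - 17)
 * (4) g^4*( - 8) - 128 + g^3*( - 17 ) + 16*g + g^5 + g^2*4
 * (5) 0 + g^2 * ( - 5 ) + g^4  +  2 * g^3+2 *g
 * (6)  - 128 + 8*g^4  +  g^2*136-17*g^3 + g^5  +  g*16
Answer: 3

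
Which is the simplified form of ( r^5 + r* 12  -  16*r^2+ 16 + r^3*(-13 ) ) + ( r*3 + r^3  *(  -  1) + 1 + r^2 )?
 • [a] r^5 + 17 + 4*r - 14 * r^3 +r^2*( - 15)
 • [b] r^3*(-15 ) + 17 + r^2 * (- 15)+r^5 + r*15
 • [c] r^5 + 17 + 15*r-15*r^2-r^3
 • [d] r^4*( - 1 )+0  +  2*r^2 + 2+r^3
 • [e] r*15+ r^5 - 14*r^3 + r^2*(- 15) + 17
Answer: e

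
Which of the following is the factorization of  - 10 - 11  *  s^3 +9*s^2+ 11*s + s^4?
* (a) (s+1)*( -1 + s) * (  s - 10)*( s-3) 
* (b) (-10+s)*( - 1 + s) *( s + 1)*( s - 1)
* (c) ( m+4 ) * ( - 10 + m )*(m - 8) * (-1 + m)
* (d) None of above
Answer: b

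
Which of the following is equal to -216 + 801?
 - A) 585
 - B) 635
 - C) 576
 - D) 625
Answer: A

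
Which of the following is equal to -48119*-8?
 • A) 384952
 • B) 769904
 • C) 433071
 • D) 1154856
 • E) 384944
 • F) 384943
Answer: A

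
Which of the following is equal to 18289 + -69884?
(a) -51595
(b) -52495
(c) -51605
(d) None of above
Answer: a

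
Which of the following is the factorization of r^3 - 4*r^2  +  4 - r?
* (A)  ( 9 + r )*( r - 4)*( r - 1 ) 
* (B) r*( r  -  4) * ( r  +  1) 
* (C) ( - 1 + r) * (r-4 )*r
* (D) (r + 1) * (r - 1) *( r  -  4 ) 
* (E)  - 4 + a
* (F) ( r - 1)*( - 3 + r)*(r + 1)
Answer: D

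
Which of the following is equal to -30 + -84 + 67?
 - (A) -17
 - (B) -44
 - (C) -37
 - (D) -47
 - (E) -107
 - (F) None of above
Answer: D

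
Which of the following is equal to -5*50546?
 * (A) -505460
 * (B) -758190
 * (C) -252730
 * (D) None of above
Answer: C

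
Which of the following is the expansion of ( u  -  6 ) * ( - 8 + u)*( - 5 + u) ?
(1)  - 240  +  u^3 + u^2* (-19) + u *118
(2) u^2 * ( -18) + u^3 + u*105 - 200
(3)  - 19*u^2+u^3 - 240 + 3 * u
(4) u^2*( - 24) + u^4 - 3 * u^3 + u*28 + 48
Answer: 1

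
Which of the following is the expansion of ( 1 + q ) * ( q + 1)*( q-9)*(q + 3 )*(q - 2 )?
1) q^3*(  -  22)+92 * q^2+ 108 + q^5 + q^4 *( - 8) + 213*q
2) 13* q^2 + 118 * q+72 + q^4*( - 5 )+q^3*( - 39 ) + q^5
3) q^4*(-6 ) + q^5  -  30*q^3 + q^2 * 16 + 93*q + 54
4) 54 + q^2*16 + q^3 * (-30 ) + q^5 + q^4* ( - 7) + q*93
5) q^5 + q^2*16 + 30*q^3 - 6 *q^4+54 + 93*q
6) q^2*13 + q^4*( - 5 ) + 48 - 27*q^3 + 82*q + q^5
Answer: 3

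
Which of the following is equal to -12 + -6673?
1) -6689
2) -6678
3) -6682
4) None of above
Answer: 4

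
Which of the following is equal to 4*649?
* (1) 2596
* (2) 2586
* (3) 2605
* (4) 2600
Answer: 1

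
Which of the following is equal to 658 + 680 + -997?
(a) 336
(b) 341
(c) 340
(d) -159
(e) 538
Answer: b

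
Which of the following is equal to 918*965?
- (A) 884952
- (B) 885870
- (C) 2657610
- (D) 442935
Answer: B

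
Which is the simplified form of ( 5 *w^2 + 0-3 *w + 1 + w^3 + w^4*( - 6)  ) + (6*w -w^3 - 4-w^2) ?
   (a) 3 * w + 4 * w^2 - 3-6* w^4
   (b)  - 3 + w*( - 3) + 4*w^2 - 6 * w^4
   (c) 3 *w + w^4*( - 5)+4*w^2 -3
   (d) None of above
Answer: a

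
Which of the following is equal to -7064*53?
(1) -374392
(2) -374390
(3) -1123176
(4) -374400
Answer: 1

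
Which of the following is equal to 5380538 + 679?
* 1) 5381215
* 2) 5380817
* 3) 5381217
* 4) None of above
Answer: 3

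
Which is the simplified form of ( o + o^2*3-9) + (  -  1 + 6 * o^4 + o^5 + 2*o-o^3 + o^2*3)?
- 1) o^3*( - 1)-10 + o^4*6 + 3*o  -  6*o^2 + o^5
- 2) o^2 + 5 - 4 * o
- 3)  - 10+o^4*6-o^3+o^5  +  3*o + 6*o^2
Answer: 3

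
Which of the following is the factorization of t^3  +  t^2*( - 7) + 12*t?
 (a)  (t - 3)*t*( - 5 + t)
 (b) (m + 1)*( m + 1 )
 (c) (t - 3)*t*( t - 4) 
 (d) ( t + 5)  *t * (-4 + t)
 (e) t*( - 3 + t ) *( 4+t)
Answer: c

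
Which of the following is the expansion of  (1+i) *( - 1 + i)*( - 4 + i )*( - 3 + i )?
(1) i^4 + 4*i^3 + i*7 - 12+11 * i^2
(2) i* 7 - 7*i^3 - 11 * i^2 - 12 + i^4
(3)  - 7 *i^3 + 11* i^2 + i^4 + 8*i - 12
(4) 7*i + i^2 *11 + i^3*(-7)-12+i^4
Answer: 4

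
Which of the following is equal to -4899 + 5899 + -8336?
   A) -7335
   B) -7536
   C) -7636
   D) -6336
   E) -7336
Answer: E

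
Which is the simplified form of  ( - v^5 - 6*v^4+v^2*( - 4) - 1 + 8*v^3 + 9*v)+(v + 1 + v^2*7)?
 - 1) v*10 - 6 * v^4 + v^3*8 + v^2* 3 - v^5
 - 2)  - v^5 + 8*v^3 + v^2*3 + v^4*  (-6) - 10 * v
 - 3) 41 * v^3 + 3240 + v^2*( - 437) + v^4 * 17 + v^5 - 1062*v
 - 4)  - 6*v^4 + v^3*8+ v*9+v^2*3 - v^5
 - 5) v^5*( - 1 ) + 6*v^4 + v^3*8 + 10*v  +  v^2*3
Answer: 1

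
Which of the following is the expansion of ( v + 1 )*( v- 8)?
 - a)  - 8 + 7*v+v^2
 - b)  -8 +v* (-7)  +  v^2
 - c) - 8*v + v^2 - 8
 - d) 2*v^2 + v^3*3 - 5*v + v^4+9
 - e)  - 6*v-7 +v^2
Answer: b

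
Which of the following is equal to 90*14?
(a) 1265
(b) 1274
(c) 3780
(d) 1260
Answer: d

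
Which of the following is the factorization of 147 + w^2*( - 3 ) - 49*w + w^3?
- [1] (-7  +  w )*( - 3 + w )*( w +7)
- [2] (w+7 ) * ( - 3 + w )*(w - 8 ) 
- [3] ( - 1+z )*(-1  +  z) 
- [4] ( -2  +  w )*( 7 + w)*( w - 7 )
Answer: 1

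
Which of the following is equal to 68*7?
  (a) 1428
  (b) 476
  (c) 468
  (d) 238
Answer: b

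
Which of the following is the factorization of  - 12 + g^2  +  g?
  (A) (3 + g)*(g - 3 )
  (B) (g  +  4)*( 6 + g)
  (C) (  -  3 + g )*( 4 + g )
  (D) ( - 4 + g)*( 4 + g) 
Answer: C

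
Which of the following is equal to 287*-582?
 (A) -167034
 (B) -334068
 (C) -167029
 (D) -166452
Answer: A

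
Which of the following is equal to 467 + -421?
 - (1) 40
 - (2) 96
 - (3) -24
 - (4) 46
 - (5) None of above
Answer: 4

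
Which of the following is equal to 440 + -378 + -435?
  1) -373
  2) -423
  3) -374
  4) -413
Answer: 1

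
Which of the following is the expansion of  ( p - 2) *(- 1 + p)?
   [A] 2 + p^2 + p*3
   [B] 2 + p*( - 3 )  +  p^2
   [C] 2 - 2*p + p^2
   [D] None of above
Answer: B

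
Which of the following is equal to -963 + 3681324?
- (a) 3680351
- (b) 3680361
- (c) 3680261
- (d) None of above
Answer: b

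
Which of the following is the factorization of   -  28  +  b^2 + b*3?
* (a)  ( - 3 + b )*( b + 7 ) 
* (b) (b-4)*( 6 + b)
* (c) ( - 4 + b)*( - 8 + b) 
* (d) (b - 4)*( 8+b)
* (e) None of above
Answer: e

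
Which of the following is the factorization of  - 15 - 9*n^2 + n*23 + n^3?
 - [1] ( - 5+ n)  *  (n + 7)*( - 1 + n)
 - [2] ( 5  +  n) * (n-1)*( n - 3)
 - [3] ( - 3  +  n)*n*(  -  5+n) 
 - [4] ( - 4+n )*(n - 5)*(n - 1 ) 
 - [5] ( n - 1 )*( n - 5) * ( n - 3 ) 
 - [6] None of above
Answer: 5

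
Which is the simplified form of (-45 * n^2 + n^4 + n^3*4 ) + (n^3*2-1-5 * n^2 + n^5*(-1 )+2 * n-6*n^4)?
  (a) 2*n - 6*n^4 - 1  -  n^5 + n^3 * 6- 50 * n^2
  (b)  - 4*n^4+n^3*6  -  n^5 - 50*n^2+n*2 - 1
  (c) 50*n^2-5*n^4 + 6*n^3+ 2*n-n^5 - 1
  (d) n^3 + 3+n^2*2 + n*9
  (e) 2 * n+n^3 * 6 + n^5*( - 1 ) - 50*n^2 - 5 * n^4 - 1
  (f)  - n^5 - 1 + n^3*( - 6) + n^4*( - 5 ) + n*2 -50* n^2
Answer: e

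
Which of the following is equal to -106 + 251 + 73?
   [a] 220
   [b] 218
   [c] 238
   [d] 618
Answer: b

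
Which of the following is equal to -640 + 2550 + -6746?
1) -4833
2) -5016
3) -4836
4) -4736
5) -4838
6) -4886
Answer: 3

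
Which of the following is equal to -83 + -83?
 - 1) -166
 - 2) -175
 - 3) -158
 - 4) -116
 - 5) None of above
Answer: 1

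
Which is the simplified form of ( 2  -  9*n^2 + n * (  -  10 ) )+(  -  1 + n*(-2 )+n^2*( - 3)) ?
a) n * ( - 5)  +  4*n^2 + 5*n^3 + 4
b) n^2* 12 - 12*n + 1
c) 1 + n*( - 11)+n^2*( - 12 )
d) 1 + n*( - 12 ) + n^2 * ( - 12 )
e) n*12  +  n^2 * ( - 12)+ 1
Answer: d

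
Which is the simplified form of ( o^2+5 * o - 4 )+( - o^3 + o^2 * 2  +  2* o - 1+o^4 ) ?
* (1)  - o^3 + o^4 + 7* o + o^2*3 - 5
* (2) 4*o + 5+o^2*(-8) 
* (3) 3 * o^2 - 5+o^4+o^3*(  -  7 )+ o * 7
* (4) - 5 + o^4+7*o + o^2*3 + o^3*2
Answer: 1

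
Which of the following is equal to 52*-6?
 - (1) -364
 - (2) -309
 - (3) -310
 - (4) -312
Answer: 4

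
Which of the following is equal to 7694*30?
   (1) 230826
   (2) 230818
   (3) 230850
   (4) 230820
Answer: 4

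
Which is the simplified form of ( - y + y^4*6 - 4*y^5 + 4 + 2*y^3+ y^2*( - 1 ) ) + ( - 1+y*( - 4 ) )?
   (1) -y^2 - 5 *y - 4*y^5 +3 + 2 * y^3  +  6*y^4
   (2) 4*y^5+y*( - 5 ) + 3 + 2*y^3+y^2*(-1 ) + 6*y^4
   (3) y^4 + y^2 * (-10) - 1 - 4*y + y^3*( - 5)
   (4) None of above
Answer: 1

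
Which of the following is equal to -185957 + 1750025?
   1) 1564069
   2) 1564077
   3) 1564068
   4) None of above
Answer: 3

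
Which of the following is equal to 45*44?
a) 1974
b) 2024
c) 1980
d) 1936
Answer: c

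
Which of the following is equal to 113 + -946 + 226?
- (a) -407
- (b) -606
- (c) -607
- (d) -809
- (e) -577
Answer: c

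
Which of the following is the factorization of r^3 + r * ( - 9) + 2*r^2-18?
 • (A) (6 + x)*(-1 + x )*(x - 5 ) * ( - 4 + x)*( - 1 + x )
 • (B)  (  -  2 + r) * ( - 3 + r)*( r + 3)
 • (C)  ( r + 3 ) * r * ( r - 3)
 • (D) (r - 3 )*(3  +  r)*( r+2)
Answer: D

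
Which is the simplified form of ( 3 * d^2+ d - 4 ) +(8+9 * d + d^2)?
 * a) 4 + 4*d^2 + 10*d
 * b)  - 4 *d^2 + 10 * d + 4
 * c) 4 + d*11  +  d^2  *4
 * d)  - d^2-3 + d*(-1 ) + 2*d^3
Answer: a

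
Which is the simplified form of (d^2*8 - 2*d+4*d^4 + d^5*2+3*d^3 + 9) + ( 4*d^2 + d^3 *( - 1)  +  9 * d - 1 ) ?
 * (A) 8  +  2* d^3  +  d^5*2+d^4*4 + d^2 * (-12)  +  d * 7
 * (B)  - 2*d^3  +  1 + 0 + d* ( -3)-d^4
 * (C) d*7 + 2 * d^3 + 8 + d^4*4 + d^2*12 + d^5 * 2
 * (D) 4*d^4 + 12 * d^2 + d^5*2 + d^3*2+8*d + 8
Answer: C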